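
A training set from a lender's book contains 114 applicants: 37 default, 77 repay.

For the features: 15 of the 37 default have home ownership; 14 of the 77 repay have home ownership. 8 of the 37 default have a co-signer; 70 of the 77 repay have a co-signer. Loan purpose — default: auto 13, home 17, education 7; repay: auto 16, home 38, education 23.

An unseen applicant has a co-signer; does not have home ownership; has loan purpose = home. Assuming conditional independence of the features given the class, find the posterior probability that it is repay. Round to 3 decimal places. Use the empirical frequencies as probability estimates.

default: (37/114) × (22/37) × (8/37) × (17/37) ≈ 0.0191714
repay: (77/114) × (63/77) × (70/77) × (38/77) ≈ 0.247934
P(repay | x) = 0.247934 / 0.2671054 ≈ 0.928

0.928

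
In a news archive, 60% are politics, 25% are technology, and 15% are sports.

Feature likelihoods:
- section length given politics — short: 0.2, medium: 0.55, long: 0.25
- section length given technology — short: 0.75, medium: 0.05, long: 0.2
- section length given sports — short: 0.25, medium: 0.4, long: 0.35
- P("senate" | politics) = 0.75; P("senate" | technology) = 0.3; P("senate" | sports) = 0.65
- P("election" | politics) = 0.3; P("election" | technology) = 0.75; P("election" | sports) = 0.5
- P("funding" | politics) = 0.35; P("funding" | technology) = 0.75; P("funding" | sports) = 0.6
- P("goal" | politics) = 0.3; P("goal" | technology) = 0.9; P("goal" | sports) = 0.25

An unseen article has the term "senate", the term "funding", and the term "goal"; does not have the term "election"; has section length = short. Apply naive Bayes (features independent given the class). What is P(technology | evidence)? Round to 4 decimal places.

0.5292

politics: 0.6 × 0.2 × 0.75 × (1−0.3) × 0.35 × 0.3 = 0.006615
technology: 0.25 × 0.75 × 0.3 × (1−0.75) × 0.75 × 0.9 = 0.0094921875
sports: 0.15 × 0.25 × 0.65 × (1−0.5) × 0.6 × 0.25 = 0.001828125
P(technology | x) = 0.0094921875 / 0.0179353125 ≈ 0.5292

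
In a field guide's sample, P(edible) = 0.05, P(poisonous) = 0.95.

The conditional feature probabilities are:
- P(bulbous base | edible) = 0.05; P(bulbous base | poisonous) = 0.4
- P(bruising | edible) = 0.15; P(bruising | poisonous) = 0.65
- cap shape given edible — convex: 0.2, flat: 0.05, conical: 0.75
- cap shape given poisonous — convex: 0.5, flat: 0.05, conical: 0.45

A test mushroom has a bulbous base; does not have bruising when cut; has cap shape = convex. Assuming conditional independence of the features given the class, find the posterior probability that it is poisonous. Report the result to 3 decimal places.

0.994

edible: 0.05 × 0.05 × (1−0.15) × 0.2 = 0.000425
poisonous: 0.95 × 0.4 × (1−0.65) × 0.5 = 0.0665
P(poisonous | x) = 0.0665 / 0.066925 ≈ 0.994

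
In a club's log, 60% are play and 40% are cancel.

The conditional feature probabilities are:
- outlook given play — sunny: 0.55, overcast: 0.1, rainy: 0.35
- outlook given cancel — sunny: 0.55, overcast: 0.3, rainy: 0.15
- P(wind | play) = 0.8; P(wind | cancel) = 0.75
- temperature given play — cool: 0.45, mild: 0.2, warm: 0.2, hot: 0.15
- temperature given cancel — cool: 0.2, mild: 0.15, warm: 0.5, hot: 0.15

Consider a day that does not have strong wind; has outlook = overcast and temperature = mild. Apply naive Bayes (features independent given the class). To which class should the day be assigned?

cancel

play: 0.6 × 0.1 × (1−0.8) × 0.2 = 0.0024
cancel: 0.4 × 0.3 × (1−0.75) × 0.15 = 0.0045
Highest score → cancel.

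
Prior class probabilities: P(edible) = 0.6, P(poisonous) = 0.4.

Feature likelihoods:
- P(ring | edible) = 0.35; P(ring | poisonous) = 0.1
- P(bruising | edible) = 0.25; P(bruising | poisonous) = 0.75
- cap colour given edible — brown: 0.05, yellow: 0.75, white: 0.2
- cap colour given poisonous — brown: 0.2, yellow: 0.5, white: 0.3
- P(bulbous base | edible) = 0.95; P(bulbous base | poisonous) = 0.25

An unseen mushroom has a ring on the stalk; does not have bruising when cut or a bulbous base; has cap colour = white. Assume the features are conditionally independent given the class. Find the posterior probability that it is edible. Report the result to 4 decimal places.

0.4118

edible: 0.6 × 0.35 × (1−0.25) × 0.2 × (1−0.95) = 0.001575
poisonous: 0.4 × 0.1 × (1−0.75) × 0.3 × (1−0.25) = 0.00225
P(edible | x) = 0.001575 / 0.003825 ≈ 0.4118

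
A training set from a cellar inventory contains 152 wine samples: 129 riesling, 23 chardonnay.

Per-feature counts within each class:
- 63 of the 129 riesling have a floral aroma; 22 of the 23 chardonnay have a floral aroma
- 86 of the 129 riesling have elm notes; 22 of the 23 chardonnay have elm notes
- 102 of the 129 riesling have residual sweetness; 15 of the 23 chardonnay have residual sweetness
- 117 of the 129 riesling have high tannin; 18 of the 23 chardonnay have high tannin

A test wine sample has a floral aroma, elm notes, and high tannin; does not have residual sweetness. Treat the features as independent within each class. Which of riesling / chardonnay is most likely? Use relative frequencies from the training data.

riesling: (129/152) × (63/129) × (86/129) × (27/129) × (117/129) ≈ 0.0524537
chardonnay: (23/152) × (22/23) × (22/23) × (8/23) × (18/23) ≈ 0.0376861
Highest score → riesling.

riesling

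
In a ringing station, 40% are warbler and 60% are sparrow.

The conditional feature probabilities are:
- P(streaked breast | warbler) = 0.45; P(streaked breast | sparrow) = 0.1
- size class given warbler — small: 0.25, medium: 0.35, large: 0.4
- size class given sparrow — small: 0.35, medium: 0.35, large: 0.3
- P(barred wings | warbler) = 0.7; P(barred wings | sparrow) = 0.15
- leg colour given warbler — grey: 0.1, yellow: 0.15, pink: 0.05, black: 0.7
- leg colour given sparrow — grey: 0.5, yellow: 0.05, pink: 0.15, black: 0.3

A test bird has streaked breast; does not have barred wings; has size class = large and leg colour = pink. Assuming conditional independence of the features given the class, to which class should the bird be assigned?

warbler: 0.4 × 0.45 × 0.4 × (1−0.7) × 0.05 = 0.00108
sparrow: 0.6 × 0.1 × 0.3 × (1−0.15) × 0.15 = 0.002295
Highest score → sparrow.

sparrow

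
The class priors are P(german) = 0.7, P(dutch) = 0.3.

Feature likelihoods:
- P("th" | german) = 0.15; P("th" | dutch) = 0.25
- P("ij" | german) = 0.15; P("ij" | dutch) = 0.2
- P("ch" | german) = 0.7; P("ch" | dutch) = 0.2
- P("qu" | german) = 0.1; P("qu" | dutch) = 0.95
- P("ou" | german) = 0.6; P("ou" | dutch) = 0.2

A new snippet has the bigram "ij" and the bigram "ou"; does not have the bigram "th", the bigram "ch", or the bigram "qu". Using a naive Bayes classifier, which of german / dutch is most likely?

german: 0.7 × (1−0.15) × 0.15 × (1−0.7) × (1−0.1) × 0.6 = 0.0144585
dutch: 0.3 × (1−0.25) × 0.2 × (1−0.2) × (1−0.95) × 0.2 = 0.00036
Highest score → german.

german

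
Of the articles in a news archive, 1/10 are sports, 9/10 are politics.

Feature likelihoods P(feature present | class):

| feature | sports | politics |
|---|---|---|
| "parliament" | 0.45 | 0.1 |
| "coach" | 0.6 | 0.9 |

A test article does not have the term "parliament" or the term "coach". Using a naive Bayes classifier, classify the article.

politics

sports: 0.1 × (1−0.45) × (1−0.6) = 0.022
politics: 0.9 × (1−0.1) × (1−0.9) = 0.081
Highest score → politics.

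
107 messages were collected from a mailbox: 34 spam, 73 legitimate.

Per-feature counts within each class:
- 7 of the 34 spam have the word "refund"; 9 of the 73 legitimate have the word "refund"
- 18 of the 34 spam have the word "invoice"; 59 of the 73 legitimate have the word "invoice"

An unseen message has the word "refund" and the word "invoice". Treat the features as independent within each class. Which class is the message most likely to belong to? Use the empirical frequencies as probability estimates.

legitimate

spam: (34/107) × (7/34) × (18/34) ≈ 0.0346344
legitimate: (73/107) × (9/73) × (59/73) ≈ 0.0679811
Highest score → legitimate.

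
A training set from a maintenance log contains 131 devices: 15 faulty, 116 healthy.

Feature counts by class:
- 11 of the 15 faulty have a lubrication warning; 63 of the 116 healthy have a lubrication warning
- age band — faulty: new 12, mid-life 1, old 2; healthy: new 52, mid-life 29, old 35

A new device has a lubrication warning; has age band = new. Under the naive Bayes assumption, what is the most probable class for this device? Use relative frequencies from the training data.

healthy

faulty: (15/131) × (11/15) × (12/15) ≈ 0.0671756
healthy: (116/131) × (63/116) × (52/116) ≈ 0.215583
Highest score → healthy.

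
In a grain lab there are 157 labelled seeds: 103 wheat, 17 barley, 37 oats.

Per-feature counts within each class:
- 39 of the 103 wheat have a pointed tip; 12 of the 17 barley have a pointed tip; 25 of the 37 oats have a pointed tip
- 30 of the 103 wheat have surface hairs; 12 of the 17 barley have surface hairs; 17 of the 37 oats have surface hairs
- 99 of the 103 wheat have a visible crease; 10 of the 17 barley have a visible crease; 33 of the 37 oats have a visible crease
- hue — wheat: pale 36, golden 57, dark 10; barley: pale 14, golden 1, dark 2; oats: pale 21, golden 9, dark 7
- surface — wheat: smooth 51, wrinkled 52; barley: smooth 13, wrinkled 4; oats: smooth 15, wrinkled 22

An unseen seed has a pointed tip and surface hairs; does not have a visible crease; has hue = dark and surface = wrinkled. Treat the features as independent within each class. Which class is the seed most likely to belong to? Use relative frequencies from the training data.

oats

wheat: (103/157) × (39/103) × (30/103) × (4/103) × (10/103) × (52/103) ≈ 0.000137721
barley: (17/157) × (12/17) × (12/17) × (7/17) × (2/17) × (4/17) ≈ 0.000614972
oats: (37/157) × (25/37) × (17/37) × (4/37) × (7/37) × (22/37) ≈ 0.00088974
Highest score → oats.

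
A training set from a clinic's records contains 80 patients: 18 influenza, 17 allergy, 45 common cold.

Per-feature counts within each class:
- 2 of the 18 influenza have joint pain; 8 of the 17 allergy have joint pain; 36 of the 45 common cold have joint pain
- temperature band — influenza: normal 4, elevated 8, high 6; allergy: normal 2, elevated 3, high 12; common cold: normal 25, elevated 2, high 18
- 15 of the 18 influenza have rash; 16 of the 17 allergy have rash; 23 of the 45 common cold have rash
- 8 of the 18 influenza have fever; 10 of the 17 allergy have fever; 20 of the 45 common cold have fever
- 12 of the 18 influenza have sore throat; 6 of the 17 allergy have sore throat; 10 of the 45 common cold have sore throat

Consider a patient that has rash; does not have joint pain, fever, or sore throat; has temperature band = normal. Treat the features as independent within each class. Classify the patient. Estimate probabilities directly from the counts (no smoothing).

common cold

influenza: (18/80) × (16/18) × (4/18) × (15/18) × (10/18) × (6/18) ≈ 0.00685871
allergy: (17/80) × (9/17) × (2/17) × (16/17) × (7/17) × (11/17) ≈ 0.00331893
common cold: (45/80) × (9/45) × (25/45) × (23/45) × (25/45) × (35/45) ≈ 0.0138032
Highest score → common cold.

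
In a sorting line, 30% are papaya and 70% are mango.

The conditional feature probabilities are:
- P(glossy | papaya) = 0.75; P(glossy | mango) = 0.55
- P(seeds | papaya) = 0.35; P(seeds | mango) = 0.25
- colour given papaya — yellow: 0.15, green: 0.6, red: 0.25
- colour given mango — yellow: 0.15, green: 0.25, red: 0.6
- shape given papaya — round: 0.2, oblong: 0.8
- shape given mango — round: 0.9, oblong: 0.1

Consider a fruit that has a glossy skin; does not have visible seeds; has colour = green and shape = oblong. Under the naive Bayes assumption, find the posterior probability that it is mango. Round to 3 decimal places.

0.093

papaya: 0.3 × 0.75 × (1−0.35) × 0.6 × 0.8 = 0.0702
mango: 0.7 × 0.55 × (1−0.25) × 0.25 × 0.1 = 0.00721875
P(mango | x) = 0.00721875 / 0.07741875 ≈ 0.093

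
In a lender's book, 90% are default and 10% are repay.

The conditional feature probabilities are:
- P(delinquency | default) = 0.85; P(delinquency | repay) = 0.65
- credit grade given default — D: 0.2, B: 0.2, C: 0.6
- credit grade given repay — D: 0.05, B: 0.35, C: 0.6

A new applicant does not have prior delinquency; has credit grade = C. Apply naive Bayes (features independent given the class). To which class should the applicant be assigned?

default

default: 0.9 × (1−0.85) × 0.6 = 0.081
repay: 0.1 × (1−0.65) × 0.6 = 0.021
Highest score → default.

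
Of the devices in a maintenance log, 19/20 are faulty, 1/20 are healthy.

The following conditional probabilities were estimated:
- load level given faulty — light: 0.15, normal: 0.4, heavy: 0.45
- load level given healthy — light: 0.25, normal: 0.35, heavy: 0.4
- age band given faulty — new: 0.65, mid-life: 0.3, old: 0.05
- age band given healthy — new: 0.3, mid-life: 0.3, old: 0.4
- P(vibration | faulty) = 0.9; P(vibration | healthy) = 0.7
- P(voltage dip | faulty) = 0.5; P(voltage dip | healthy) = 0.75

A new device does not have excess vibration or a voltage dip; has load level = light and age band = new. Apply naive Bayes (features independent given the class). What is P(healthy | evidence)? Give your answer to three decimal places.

faulty: 0.95 × 0.15 × 0.65 × (1−0.9) × (1−0.5) = 0.00463125
healthy: 0.05 × 0.25 × 0.3 × (1−0.7) × (1−0.75) = 0.00028125
P(healthy | x) = 0.00028125 / 0.0049125 ≈ 0.057

0.057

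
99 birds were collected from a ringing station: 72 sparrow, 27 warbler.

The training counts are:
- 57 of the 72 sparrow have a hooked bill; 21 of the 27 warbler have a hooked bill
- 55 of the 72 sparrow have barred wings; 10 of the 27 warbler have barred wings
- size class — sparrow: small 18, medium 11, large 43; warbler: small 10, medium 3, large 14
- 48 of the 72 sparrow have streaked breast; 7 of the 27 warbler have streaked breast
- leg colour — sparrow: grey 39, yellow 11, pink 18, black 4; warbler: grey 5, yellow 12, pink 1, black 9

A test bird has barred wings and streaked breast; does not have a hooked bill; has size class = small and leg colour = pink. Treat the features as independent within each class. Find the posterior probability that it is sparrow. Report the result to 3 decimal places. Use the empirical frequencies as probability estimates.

0.984

sparrow: (72/99) × (15/72) × (55/72) × (18/72) × (48/72) × (18/72) ≈ 0.00482253
warbler: (27/99) × (6/27) × (10/27) × (10/27) × (7/27) × (1/27) ≈ 0.0000798287
P(sparrow | x) = 0.00482253 / 0.0049023587 ≈ 0.984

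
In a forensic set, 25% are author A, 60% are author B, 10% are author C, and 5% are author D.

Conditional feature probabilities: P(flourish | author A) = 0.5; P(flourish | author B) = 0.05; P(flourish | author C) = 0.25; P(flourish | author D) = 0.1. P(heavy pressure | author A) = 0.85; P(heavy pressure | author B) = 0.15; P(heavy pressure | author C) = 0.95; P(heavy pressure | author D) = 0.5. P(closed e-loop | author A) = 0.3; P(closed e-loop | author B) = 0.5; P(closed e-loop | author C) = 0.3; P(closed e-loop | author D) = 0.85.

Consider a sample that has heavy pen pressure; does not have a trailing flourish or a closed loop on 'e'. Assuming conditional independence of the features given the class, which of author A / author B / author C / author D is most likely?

author A: 0.25 × (1−0.5) × 0.85 × (1−0.3) = 0.074375
author B: 0.6 × (1−0.05) × 0.15 × (1−0.5) = 0.04275
author C: 0.1 × (1−0.25) × 0.95 × (1−0.3) = 0.049875
author D: 0.05 × (1−0.1) × 0.5 × (1−0.85) = 0.003375
Highest score → author A.

author A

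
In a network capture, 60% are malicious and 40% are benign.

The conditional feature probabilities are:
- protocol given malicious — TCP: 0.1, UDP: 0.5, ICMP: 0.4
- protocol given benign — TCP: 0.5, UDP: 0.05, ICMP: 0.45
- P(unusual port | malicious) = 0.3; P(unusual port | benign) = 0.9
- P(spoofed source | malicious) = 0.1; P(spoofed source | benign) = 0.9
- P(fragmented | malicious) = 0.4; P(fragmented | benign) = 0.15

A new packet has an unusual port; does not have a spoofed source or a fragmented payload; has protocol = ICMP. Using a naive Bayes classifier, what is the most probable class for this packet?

malicious: 0.6 × 0.4 × 0.3 × (1−0.1) × (1−0.4) = 0.03888
benign: 0.4 × 0.45 × 0.9 × (1−0.9) × (1−0.15) = 0.01377
Highest score → malicious.

malicious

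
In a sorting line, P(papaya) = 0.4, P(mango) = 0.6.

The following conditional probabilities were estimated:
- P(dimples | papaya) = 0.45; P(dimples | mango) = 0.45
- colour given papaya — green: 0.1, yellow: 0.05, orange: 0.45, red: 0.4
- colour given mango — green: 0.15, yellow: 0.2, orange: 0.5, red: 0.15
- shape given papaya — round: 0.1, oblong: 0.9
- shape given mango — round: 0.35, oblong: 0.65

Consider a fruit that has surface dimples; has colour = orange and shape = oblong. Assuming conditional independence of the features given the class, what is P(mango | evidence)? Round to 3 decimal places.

papaya: 0.4 × 0.45 × 0.45 × 0.9 = 0.0729
mango: 0.6 × 0.45 × 0.5 × 0.65 = 0.08775
P(mango | x) = 0.08775 / 0.16065 ≈ 0.546

0.546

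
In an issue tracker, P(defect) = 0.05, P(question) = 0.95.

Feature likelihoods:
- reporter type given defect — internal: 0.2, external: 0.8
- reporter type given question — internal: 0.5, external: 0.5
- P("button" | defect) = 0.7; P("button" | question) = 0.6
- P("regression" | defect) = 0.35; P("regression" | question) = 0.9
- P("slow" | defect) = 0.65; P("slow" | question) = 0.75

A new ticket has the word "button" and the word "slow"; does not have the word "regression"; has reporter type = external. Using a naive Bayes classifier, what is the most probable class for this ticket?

question

defect: 0.05 × 0.8 × 0.7 × (1−0.35) × 0.65 = 0.01183
question: 0.95 × 0.5 × 0.6 × (1−0.9) × 0.75 = 0.021375
Highest score → question.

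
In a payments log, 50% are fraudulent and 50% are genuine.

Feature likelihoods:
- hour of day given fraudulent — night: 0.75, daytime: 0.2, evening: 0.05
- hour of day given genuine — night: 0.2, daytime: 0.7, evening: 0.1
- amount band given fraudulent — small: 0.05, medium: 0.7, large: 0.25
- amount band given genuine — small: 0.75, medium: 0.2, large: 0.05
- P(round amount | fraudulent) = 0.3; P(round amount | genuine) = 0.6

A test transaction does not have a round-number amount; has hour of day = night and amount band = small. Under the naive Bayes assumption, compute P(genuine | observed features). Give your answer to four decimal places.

0.6957

fraudulent: 0.5 × 0.75 × 0.05 × (1−0.3) = 0.013125
genuine: 0.5 × 0.2 × 0.75 × (1−0.6) = 0.03
P(genuine | x) = 0.03 / 0.043125 ≈ 0.6957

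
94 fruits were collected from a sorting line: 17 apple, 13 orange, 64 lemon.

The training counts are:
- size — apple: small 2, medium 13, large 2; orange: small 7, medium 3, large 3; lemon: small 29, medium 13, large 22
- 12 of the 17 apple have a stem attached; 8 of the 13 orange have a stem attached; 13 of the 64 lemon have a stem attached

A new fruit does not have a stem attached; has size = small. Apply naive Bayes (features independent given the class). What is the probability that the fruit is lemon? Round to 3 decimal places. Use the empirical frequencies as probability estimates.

0.876

apple: (17/94) × (2/17) × (5/17) ≈ 0.00625782
orange: (13/94) × (7/13) × (5/13) ≈ 0.0286416
lemon: (64/94) × (29/64) × (51/64) ≈ 0.245844
P(lemon | x) = 0.245844 / 0.28074342 ≈ 0.876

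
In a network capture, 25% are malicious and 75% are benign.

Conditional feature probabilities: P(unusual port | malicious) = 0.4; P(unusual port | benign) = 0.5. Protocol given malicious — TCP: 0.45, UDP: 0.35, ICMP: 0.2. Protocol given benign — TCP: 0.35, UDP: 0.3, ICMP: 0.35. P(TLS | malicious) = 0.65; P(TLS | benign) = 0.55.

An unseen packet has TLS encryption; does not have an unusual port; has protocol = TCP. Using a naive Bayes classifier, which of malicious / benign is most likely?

benign

malicious: 0.25 × (1−0.4) × 0.45 × 0.65 = 0.043875
benign: 0.75 × (1−0.5) × 0.35 × 0.55 = 0.0721875
Highest score → benign.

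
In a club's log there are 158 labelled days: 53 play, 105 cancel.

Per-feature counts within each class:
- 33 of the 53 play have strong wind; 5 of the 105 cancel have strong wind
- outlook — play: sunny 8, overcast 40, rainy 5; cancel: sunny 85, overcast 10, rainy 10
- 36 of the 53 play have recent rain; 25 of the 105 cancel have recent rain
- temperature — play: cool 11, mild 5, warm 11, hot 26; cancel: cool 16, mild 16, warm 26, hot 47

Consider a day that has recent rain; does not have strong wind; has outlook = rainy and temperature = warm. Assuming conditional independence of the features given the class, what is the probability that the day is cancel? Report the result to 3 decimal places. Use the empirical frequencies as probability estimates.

0.679

play: (53/158) × (20/53) × (5/53) × (36/53) × (11/53) ≈ 0.00168349
cancel: (105/158) × (100/105) × (10/105) × (25/105) × (26/105) ≈ 0.00355376
P(cancel | x) = 0.00355376 / 0.00523725 ≈ 0.679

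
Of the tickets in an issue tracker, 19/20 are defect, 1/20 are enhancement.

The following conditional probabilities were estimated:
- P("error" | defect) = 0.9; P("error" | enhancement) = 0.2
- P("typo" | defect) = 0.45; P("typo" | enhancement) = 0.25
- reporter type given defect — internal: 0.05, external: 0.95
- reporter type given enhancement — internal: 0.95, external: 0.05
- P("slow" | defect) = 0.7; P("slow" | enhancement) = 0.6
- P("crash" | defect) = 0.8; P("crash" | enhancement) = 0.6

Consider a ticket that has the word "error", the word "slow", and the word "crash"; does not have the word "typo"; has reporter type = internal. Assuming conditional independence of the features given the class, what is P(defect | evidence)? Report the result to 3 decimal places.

defect: 0.95 × 0.9 × (1−0.45) × 0.05 × 0.7 × 0.8 = 0.013167
enhancement: 0.05 × 0.2 × (1−0.25) × 0.95 × 0.6 × 0.6 = 0.002565
P(defect | x) = 0.013167 / 0.015732 ≈ 0.837

0.837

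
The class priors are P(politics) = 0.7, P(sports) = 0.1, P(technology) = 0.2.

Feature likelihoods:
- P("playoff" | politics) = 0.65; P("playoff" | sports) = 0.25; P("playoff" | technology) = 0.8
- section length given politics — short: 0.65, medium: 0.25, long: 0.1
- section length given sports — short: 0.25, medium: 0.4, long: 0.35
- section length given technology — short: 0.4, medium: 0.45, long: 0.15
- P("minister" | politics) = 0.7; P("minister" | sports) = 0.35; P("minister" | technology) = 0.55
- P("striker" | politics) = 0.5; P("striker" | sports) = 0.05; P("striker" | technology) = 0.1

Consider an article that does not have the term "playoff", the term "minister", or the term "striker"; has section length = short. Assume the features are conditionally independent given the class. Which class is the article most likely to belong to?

politics

politics: 0.7 × (1−0.65) × 0.65 × (1−0.7) × (1−0.5) = 0.0238875
sports: 0.1 × (1−0.25) × 0.25 × (1−0.35) × (1−0.05) = 0.011578125
technology: 0.2 × (1−0.8) × 0.4 × (1−0.55) × (1−0.1) = 0.00648
Highest score → politics.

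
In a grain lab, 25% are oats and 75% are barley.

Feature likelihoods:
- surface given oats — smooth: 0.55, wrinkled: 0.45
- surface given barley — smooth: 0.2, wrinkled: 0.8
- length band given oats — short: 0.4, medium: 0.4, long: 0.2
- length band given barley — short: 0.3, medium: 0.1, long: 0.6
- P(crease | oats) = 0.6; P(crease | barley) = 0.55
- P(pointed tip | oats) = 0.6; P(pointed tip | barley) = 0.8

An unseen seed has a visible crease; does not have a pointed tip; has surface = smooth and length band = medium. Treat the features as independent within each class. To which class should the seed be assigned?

oats: 0.25 × 0.55 × 0.4 × 0.6 × (1−0.6) = 0.0132
barley: 0.75 × 0.2 × 0.1 × 0.55 × (1−0.8) = 0.00165
Highest score → oats.

oats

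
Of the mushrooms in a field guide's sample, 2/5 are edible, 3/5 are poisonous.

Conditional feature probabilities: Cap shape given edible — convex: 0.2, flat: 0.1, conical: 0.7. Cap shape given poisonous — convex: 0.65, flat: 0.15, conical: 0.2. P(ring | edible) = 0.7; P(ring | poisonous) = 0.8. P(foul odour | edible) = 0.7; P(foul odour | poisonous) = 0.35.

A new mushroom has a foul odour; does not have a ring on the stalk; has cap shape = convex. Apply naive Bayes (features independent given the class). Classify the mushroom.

poisonous

edible: 0.4 × 0.2 × (1−0.7) × 0.7 = 0.0168
poisonous: 0.6 × 0.65 × (1−0.8) × 0.35 = 0.0273
Highest score → poisonous.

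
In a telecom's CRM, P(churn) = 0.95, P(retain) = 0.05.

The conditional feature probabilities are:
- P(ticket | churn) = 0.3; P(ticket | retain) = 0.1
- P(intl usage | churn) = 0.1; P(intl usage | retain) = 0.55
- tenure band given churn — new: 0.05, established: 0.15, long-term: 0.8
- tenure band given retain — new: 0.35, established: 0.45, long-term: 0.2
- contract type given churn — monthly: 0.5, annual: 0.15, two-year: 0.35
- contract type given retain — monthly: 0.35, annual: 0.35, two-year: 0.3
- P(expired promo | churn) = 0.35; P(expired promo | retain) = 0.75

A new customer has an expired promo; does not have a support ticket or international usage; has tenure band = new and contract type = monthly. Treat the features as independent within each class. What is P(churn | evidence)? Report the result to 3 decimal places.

0.738

churn: 0.95 × (1−0.3) × (1−0.1) × 0.05 × 0.5 × 0.35 = 0.005236875
retain: 0.05 × (1−0.1) × (1−0.55) × 0.35 × 0.35 × 0.75 = 0.00186046875
P(churn | x) = 0.005236875 / 0.00709734375 ≈ 0.738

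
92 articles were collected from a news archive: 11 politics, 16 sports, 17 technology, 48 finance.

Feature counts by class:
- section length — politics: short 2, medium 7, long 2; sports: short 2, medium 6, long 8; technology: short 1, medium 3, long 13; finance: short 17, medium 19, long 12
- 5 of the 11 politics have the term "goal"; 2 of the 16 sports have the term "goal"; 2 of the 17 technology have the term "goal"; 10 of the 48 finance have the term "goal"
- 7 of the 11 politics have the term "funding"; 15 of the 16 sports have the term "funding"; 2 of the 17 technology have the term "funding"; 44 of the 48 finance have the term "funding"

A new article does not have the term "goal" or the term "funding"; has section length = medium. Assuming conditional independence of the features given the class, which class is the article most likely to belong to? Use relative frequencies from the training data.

technology

politics: (11/92) × (7/11) × (6/11) × (4/11) ≈ 0.0150916
sports: (16/92) × (6/16) × (14/16) × (1/16) ≈ 0.00356658
technology: (17/92) × (3/17) × (15/17) × (15/17) ≈ 0.0253874
finance: (48/92) × (19/48) × (38/48) × (4/48) ≈ 0.0136247
Highest score → technology.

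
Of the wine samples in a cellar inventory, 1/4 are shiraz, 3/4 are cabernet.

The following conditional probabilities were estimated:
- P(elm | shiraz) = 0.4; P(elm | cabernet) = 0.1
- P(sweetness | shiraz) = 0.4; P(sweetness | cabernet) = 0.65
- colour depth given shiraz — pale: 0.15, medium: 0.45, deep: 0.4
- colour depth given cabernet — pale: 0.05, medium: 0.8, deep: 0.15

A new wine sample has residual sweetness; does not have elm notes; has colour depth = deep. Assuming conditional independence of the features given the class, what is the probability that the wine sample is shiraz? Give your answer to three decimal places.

0.267

shiraz: 0.25 × (1−0.4) × 0.4 × 0.4 = 0.024
cabernet: 0.75 × (1−0.1) × 0.65 × 0.15 = 0.0658125
P(shiraz | x) = 0.024 / 0.0898125 ≈ 0.267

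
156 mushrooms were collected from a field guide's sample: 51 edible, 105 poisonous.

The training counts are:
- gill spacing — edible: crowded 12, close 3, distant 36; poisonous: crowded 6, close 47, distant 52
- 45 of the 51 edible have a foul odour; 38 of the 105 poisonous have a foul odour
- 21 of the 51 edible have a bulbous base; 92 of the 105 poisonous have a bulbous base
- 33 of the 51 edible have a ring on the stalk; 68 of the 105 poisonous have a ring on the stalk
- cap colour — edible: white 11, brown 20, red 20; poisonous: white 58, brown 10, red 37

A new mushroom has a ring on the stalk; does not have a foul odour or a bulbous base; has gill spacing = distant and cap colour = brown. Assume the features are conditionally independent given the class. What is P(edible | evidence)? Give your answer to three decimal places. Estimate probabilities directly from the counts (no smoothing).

0.714

edible: (51/156) × (36/51) × (6/51) × (30/51) × (33/51) × (20/51) ≈ 0.00405241
poisonous: (105/156) × (52/105) × (67/105) × (13/105) × (68/105) × (10/105) ≈ 0.00162423
P(edible | x) = 0.00405241 / 0.00567664 ≈ 0.714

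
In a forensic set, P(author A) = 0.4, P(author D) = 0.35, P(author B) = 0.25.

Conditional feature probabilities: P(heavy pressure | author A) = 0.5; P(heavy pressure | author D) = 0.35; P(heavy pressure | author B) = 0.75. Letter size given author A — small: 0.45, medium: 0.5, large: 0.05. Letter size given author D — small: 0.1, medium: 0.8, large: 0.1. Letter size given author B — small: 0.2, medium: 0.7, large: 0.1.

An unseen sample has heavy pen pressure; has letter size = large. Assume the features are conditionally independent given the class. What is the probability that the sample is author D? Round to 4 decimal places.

author A: 0.4 × 0.5 × 0.05 = 0.01
author D: 0.35 × 0.35 × 0.1 = 0.01225
author B: 0.25 × 0.75 × 0.1 = 0.01875
P(author D | x) = 0.01225 / 0.041 ≈ 0.2988

0.2988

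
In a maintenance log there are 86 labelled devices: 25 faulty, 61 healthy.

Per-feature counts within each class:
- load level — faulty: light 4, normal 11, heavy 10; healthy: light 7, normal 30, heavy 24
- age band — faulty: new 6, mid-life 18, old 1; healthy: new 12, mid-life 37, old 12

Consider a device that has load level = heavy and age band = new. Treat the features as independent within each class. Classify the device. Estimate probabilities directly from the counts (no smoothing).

healthy

faulty: (25/86) × (10/25) × (6/25) ≈ 0.027907
healthy: (61/86) × (24/61) × (12/61) ≈ 0.054899
Highest score → healthy.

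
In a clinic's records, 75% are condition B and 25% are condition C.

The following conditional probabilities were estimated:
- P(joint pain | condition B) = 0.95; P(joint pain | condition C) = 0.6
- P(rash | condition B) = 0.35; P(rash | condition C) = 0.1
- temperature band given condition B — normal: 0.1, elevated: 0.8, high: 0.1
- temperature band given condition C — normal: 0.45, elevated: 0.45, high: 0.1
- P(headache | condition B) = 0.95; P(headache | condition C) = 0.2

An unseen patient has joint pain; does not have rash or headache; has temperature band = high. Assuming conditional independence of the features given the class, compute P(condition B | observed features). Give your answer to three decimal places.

condition B: 0.75 × 0.95 × (1−0.35) × 0.1 × (1−0.95) = 0.002315625
condition C: 0.25 × 0.6 × (1−0.1) × 0.1 × (1−0.2) = 0.0108
P(condition B | x) = 0.002315625 / 0.013115625 ≈ 0.177

0.177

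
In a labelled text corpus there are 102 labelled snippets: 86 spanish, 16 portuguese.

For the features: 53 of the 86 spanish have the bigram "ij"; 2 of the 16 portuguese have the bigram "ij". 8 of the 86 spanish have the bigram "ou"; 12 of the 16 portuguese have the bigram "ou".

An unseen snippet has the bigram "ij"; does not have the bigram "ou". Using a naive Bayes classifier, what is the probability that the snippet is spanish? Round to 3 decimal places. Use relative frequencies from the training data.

0.990

spanish: (86/102) × (53/86) × (78/86) ≈ 0.471272
portuguese: (16/102) × (2/16) × (4/16) ≈ 0.00490196
P(spanish | x) = 0.471272 / 0.47617396 ≈ 0.990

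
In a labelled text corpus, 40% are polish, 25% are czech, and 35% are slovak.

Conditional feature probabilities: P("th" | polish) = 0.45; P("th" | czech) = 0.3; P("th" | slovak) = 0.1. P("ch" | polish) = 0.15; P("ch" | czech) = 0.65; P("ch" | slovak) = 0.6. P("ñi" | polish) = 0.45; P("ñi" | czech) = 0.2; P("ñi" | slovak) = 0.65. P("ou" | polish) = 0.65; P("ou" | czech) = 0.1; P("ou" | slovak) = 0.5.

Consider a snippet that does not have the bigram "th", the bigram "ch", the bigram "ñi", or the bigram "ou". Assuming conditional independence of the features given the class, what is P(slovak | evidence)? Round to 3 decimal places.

polish: 0.4 × (1−0.45) × (1−0.15) × (1−0.45) × (1−0.65) = 0.0359975
czech: 0.25 × (1−0.3) × (1−0.65) × (1−0.2) × (1−0.1) = 0.0441
slovak: 0.35 × (1−0.1) × (1−0.6) × (1−0.65) × (1−0.5) = 0.02205
P(slovak | x) = 0.02205 / 0.1021475 ≈ 0.216

0.216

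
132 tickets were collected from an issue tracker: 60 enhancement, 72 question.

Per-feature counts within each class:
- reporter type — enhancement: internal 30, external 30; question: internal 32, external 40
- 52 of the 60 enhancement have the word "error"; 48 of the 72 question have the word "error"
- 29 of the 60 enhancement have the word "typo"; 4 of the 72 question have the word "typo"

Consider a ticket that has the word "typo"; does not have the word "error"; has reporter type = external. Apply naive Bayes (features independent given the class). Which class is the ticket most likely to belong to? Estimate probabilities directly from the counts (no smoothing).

enhancement

enhancement: (60/132) × (30/60) × (8/60) × (29/60) ≈ 0.0146465
question: (72/132) × (40/72) × (24/72) × (4/72) ≈ 0.00561167
Highest score → enhancement.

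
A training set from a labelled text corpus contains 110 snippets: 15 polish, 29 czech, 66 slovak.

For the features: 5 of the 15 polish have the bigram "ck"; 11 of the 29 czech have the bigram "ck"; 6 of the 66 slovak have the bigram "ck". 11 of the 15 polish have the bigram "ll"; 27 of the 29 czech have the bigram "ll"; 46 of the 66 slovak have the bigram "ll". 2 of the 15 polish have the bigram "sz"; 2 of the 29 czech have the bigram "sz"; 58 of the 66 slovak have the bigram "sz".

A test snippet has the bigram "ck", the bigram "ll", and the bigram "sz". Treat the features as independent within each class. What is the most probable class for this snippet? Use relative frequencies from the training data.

polish: (15/110) × (5/15) × (11/15) × (2/15) ≈ 0.00444444
czech: (29/110) × (11/29) × (27/29) × (2/29) ≈ 0.00642093
slovak: (66/110) × (6/66) × (46/66) × (58/66) ≈ 0.0334085
Highest score → slovak.

slovak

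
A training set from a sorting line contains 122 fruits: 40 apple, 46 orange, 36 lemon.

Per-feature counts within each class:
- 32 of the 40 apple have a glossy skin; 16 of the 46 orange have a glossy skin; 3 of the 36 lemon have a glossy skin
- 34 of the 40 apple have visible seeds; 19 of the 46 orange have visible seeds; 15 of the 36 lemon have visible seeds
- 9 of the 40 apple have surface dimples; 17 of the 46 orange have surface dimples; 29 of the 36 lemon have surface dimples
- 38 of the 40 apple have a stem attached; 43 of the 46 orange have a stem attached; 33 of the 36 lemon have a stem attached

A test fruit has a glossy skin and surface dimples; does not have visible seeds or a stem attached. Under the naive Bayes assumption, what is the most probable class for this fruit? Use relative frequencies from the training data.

apple: (40/122) × (32/40) × (6/40) × (9/40) × (2/40) ≈ 0.000442623
orange: (46/122) × (16/46) × (27/46) × (17/46) × (3/46) ≈ 0.00185533
lemon: (36/122) × (3/36) × (21/36) × (29/36) × (3/36) ≈ 0.000962925
Highest score → orange.

orange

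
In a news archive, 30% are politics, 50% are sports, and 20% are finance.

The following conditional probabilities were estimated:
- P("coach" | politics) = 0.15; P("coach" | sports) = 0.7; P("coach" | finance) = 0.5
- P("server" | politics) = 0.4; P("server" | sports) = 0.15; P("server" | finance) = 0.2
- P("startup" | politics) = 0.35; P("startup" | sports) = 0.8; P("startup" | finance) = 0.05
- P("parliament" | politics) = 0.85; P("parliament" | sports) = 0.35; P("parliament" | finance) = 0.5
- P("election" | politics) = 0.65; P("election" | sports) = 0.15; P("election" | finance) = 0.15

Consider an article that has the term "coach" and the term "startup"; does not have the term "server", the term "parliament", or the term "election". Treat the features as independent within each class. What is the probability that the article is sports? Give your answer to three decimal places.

0.984

politics: 0.3 × 0.15 × (1−0.4) × 0.35 × (1−0.85) × (1−0.65) = 0.000496125
sports: 0.5 × 0.7 × (1−0.15) × 0.8 × (1−0.35) × (1−0.15) = 0.131495
finance: 0.2 × 0.5 × (1−0.2) × 0.05 × (1−0.5) × (1−0.15) = 0.0017
P(sports | x) = 0.131495 / 0.133691125 ≈ 0.984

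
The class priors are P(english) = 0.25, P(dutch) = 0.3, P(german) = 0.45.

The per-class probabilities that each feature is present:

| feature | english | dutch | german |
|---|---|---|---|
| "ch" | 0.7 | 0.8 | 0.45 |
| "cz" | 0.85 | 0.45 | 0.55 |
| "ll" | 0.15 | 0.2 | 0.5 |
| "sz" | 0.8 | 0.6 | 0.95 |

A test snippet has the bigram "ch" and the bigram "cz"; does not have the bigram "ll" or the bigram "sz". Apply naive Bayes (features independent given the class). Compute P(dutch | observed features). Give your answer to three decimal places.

english: 0.25 × 0.7 × 0.85 × (1−0.15) × (1−0.8) = 0.0252875
dutch: 0.3 × 0.8 × 0.45 × (1−0.2) × (1−0.6) = 0.03456
german: 0.45 × 0.45 × 0.55 × (1−0.5) × (1−0.95) = 0.002784375
P(dutch | x) = 0.03456 / 0.062631875 ≈ 0.552

0.552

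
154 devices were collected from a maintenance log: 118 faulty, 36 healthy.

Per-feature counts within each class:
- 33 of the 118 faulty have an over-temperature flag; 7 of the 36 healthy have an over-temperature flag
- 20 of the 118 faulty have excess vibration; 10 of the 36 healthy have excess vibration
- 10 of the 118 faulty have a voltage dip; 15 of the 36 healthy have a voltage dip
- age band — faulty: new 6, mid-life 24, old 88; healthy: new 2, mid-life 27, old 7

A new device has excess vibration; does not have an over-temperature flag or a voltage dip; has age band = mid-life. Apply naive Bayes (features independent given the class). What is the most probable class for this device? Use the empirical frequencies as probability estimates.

healthy

faulty: (118/154) × (85/118) × (20/118) × (108/118) × (24/118) ≈ 0.0174147
healthy: (36/154) × (29/36) × (10/36) × (21/36) × (27/36) ≈ 0.0228851
Highest score → healthy.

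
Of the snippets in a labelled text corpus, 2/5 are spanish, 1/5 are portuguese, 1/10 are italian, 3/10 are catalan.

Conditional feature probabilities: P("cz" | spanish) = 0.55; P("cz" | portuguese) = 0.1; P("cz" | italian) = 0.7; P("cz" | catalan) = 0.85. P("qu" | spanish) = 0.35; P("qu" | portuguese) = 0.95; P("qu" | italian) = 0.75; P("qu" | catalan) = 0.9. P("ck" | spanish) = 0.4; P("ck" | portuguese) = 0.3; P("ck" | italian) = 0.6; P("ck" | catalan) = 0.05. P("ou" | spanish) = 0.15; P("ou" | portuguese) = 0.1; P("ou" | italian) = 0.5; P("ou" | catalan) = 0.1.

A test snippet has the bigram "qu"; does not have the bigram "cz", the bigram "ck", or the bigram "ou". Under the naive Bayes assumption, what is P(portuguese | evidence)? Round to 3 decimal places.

0.602

spanish: 0.4 × (1−0.55) × 0.35 × (1−0.4) × (1−0.15) = 0.03213
portuguese: 0.2 × (1−0.1) × 0.95 × (1−0.3) × (1−0.1) = 0.10773
italian: 0.1 × (1−0.7) × 0.75 × (1−0.6) × (1−0.5) = 0.0045
catalan: 0.3 × (1−0.85) × 0.9 × (1−0.05) × (1−0.1) = 0.0346275
P(portuguese | x) = 0.10773 / 0.1789875 ≈ 0.602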